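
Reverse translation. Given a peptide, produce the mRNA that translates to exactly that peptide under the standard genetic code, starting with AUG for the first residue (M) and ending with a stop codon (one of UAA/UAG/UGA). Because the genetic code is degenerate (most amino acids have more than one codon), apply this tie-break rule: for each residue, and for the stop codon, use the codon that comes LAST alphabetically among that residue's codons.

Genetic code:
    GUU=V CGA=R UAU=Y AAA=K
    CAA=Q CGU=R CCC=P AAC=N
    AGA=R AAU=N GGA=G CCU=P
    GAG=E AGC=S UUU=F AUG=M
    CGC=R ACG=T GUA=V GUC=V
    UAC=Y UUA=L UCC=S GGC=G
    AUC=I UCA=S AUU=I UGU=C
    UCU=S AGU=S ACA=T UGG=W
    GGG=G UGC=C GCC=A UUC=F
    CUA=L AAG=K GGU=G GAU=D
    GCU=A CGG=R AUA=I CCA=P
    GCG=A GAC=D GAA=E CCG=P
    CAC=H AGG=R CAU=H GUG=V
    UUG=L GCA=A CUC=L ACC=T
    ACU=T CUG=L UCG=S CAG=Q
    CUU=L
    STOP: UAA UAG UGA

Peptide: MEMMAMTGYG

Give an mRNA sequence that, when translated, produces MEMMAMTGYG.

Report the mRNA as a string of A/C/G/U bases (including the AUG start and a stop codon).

residue 1: M -> AUG (start codon)
residue 2: E codons sorted = GAA,GAG -> pick last = GAG
residue 3: M -> AUG (only codon)
residue 4: M -> AUG (only codon)
residue 5: A codons sorted = GCA,GCC,GCG,GCU -> pick last = GCU
residue 6: M -> AUG (only codon)
residue 7: T codons sorted = ACA,ACC,ACG,ACU -> pick last = ACU
residue 8: G codons sorted = GGA,GGC,GGG,GGU -> pick last = GGU
residue 9: Y codons sorted = UAC,UAU -> pick last = UAU
residue 10: G codons sorted = GGA,GGC,GGG,GGU -> pick last = GGU
terminator: stop codons sorted = UAA,UAG,UGA -> pick last = UGA

Answer: mRNA: AUGGAGAUGAUGGCUAUGACUGGUUAUGGUUGA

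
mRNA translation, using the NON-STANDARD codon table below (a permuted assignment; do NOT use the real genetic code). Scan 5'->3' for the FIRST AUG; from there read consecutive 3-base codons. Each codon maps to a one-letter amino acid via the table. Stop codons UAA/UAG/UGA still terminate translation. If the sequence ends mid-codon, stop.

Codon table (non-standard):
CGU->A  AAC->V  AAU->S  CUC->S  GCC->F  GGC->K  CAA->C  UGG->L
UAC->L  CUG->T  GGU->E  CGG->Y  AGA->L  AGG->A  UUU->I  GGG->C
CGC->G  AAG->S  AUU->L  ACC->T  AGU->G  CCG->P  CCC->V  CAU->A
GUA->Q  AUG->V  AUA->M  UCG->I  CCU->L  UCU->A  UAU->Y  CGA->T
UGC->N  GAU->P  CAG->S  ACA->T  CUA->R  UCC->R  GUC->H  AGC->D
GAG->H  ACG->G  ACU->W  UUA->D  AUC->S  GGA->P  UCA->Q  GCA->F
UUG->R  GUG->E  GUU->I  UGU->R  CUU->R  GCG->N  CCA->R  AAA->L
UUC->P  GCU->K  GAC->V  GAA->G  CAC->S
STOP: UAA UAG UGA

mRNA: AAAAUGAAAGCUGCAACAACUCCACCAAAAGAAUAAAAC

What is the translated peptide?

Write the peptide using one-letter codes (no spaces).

Answer: VLKFTWRRLG

Derivation:
start AUG at pos 3
pos 3: AUG -> V; peptide=V
pos 6: AAA -> L; peptide=VL
pos 9: GCU -> K; peptide=VLK
pos 12: GCA -> F; peptide=VLKF
pos 15: ACA -> T; peptide=VLKFT
pos 18: ACU -> W; peptide=VLKFTW
pos 21: CCA -> R; peptide=VLKFTWR
pos 24: CCA -> R; peptide=VLKFTWRR
pos 27: AAA -> L; peptide=VLKFTWRRL
pos 30: GAA -> G; peptide=VLKFTWRRLG
pos 33: UAA -> STOP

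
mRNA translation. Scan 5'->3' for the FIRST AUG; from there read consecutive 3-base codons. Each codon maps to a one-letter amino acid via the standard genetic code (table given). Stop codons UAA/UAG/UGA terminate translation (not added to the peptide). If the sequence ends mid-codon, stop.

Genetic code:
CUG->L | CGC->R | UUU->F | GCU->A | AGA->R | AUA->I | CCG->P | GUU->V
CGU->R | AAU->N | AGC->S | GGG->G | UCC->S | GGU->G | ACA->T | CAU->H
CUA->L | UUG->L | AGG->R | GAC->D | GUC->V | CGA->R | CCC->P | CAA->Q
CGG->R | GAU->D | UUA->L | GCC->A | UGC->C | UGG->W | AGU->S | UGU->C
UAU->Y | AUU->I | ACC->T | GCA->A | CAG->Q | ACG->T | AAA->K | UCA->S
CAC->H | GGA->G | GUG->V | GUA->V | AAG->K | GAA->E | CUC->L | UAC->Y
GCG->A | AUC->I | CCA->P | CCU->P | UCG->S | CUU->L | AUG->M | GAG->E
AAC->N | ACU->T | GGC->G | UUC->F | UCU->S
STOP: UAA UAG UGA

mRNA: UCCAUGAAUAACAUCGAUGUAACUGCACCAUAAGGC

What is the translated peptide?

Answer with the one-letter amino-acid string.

start AUG at pos 3
pos 3: AUG -> M; peptide=M
pos 6: AAU -> N; peptide=MN
pos 9: AAC -> N; peptide=MNN
pos 12: AUC -> I; peptide=MNNI
pos 15: GAU -> D; peptide=MNNID
pos 18: GUA -> V; peptide=MNNIDV
pos 21: ACU -> T; peptide=MNNIDVT
pos 24: GCA -> A; peptide=MNNIDVTA
pos 27: CCA -> P; peptide=MNNIDVTAP
pos 30: UAA -> STOP

Answer: MNNIDVTAP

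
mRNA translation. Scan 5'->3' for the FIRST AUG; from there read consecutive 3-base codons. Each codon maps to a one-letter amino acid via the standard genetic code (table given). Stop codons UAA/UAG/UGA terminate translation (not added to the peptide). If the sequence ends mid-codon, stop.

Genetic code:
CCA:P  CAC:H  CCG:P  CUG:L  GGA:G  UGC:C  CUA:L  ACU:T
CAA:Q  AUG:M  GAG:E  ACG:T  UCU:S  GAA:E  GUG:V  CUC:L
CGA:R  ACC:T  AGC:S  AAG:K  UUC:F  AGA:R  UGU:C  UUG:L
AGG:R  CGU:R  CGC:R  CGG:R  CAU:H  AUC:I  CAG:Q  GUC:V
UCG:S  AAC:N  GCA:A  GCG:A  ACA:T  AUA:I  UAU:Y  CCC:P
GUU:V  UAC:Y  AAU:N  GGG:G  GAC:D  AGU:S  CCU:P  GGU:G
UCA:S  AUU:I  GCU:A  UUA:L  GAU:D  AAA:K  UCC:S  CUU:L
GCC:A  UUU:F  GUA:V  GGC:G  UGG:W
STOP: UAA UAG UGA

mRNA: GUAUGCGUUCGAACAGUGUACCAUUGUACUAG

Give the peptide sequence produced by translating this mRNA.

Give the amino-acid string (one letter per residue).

Answer: MRSNSVPLY

Derivation:
start AUG at pos 2
pos 2: AUG -> M; peptide=M
pos 5: CGU -> R; peptide=MR
pos 8: UCG -> S; peptide=MRS
pos 11: AAC -> N; peptide=MRSN
pos 14: AGU -> S; peptide=MRSNS
pos 17: GUA -> V; peptide=MRSNSV
pos 20: CCA -> P; peptide=MRSNSVP
pos 23: UUG -> L; peptide=MRSNSVPL
pos 26: UAC -> Y; peptide=MRSNSVPLY
pos 29: UAG -> STOP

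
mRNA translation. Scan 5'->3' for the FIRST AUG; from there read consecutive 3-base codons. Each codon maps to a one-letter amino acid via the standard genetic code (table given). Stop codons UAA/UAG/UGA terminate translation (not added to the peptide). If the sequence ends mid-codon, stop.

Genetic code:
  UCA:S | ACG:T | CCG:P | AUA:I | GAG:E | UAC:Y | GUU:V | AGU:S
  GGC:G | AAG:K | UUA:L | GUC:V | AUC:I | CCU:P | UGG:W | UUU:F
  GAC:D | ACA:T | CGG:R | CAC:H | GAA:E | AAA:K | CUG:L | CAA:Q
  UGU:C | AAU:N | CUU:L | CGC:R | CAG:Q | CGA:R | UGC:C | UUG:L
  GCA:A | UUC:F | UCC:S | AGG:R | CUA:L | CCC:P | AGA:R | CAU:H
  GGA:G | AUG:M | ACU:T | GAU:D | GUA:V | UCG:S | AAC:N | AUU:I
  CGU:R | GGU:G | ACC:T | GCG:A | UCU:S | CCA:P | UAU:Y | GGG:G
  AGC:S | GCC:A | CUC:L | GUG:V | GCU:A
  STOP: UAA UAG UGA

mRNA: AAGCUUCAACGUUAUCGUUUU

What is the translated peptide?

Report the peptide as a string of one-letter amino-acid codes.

Answer: (empty: no AUG start codon)

Derivation:
no AUG start codon found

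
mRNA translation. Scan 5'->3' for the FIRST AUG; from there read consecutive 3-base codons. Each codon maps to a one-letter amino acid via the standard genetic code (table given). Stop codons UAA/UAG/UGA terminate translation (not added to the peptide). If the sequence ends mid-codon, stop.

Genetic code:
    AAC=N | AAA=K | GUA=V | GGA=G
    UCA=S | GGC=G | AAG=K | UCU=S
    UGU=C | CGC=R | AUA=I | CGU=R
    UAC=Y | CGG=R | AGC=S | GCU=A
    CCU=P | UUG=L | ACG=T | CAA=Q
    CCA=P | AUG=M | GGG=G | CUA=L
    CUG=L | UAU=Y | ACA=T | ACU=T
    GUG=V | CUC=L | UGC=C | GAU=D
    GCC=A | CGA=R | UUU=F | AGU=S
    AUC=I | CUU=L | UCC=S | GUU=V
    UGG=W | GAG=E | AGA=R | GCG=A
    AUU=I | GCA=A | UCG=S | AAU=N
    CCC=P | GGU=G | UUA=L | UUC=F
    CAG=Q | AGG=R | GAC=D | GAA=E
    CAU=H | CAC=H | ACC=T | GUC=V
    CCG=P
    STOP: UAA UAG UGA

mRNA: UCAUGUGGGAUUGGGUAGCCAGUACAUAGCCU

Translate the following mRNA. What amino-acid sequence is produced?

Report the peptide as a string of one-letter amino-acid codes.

Answer: MWDWVAST

Derivation:
start AUG at pos 2
pos 2: AUG -> M; peptide=M
pos 5: UGG -> W; peptide=MW
pos 8: GAU -> D; peptide=MWD
pos 11: UGG -> W; peptide=MWDW
pos 14: GUA -> V; peptide=MWDWV
pos 17: GCC -> A; peptide=MWDWVA
pos 20: AGU -> S; peptide=MWDWVAS
pos 23: ACA -> T; peptide=MWDWVAST
pos 26: UAG -> STOP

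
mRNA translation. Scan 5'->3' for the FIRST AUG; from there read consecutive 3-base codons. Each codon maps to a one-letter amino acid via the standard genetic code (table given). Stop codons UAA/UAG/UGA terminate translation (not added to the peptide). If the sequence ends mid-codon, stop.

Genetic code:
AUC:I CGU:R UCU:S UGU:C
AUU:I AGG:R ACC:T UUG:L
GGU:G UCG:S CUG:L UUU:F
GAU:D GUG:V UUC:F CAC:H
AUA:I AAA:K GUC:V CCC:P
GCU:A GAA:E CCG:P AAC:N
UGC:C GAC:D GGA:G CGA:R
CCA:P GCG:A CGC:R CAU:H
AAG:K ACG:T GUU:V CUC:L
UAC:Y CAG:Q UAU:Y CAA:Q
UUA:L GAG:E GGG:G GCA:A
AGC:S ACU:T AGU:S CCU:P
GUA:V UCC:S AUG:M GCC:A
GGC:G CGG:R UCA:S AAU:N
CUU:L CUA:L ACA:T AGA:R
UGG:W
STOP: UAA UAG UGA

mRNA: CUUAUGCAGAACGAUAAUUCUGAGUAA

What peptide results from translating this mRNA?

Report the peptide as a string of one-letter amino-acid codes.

Answer: MQNDNSE

Derivation:
start AUG at pos 3
pos 3: AUG -> M; peptide=M
pos 6: CAG -> Q; peptide=MQ
pos 9: AAC -> N; peptide=MQN
pos 12: GAU -> D; peptide=MQND
pos 15: AAU -> N; peptide=MQNDN
pos 18: UCU -> S; peptide=MQNDNS
pos 21: GAG -> E; peptide=MQNDNSE
pos 24: UAA -> STOP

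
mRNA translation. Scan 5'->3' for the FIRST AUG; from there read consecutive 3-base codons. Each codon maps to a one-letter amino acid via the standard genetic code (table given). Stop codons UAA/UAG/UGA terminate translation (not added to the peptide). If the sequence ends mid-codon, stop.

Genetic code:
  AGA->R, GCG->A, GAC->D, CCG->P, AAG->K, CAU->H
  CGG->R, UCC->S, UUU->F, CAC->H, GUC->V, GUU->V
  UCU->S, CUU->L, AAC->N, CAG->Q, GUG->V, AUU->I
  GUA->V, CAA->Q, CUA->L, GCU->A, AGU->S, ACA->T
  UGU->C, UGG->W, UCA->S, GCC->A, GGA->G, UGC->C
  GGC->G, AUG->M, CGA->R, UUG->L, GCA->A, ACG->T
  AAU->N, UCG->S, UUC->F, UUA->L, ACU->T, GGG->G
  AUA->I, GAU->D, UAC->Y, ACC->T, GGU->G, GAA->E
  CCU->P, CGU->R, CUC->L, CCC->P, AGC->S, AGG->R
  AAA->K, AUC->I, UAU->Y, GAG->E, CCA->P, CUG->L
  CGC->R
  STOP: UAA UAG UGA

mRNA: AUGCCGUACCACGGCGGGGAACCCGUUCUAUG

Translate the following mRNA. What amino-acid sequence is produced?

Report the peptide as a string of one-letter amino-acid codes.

start AUG at pos 0
pos 0: AUG -> M; peptide=M
pos 3: CCG -> P; peptide=MP
pos 6: UAC -> Y; peptide=MPY
pos 9: CAC -> H; peptide=MPYH
pos 12: GGC -> G; peptide=MPYHG
pos 15: GGG -> G; peptide=MPYHGG
pos 18: GAA -> E; peptide=MPYHGGE
pos 21: CCC -> P; peptide=MPYHGGEP
pos 24: GUU -> V; peptide=MPYHGGEPV
pos 27: CUA -> L; peptide=MPYHGGEPVL
pos 30: only 2 nt remain (<3), stop (end of mRNA)

Answer: MPYHGGEPVL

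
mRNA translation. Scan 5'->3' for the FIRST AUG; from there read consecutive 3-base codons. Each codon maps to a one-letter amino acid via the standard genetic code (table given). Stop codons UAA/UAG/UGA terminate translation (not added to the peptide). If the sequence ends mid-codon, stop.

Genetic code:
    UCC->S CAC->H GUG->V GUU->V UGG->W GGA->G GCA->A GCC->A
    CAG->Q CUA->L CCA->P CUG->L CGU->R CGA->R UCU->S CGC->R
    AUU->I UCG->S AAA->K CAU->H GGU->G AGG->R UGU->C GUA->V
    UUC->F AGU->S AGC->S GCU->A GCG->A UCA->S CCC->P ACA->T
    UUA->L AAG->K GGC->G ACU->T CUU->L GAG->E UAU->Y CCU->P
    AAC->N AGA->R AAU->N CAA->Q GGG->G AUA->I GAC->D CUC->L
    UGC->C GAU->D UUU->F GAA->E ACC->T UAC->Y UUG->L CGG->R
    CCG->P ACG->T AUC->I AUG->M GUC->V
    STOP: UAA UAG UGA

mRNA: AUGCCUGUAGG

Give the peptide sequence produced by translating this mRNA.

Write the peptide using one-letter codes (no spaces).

Answer: MPV

Derivation:
start AUG at pos 0
pos 0: AUG -> M; peptide=M
pos 3: CCU -> P; peptide=MP
pos 6: GUA -> V; peptide=MPV
pos 9: only 2 nt remain (<3), stop (end of mRNA)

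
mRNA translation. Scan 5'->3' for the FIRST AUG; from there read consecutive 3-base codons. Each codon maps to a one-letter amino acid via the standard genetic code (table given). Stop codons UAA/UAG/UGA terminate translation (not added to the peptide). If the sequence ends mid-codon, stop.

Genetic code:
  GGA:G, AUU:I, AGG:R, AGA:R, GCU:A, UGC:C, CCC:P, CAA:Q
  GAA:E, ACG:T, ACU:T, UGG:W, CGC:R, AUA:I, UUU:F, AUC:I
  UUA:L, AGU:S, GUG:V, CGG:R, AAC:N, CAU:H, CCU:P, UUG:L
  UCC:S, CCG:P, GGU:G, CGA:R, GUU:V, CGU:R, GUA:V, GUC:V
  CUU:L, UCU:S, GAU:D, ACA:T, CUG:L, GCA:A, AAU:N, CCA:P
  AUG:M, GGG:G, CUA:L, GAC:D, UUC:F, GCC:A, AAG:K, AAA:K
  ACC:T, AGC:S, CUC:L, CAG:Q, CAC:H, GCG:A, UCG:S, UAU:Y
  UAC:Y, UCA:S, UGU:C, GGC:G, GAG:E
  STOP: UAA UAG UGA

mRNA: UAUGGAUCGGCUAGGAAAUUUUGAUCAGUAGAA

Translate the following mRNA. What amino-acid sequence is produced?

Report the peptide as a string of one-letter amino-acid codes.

start AUG at pos 1
pos 1: AUG -> M; peptide=M
pos 4: GAU -> D; peptide=MD
pos 7: CGG -> R; peptide=MDR
pos 10: CUA -> L; peptide=MDRL
pos 13: GGA -> G; peptide=MDRLG
pos 16: AAU -> N; peptide=MDRLGN
pos 19: UUU -> F; peptide=MDRLGNF
pos 22: GAU -> D; peptide=MDRLGNFD
pos 25: CAG -> Q; peptide=MDRLGNFDQ
pos 28: UAG -> STOP

Answer: MDRLGNFDQ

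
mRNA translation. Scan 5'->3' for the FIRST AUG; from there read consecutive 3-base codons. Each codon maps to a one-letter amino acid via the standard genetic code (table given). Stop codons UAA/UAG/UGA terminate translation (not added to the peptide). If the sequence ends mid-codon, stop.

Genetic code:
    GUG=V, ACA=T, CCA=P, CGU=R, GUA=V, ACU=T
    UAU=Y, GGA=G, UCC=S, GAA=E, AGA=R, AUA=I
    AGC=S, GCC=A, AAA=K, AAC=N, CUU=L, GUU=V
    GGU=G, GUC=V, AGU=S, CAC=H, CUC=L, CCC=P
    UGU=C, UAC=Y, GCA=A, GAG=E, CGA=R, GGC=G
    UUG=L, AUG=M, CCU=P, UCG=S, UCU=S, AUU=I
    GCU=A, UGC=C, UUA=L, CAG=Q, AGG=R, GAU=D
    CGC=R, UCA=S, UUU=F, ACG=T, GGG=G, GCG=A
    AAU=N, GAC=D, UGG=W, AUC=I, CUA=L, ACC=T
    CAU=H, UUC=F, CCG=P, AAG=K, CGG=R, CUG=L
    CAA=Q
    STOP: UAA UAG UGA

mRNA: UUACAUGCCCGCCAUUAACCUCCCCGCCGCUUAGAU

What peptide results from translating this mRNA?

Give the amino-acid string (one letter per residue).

Answer: MPAINLPAA

Derivation:
start AUG at pos 4
pos 4: AUG -> M; peptide=M
pos 7: CCC -> P; peptide=MP
pos 10: GCC -> A; peptide=MPA
pos 13: AUU -> I; peptide=MPAI
pos 16: AAC -> N; peptide=MPAIN
pos 19: CUC -> L; peptide=MPAINL
pos 22: CCC -> P; peptide=MPAINLP
pos 25: GCC -> A; peptide=MPAINLPA
pos 28: GCU -> A; peptide=MPAINLPAA
pos 31: UAG -> STOP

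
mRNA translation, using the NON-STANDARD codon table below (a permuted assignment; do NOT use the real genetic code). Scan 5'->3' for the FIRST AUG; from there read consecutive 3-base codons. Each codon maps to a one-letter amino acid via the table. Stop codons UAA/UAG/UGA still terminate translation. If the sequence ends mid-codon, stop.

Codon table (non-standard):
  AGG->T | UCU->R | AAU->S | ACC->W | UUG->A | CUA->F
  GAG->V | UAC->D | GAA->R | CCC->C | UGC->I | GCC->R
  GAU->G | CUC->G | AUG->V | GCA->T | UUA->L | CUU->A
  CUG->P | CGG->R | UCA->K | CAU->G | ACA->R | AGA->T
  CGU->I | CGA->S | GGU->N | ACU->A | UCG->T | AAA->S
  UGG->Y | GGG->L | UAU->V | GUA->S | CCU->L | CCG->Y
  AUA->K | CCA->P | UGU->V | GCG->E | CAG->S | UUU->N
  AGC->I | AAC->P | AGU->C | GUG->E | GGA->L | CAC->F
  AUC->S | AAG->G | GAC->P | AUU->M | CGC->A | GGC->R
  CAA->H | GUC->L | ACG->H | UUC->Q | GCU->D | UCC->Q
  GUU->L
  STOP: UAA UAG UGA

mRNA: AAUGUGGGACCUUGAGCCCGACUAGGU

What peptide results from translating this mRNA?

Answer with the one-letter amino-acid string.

start AUG at pos 1
pos 1: AUG -> V; peptide=V
pos 4: UGG -> Y; peptide=VY
pos 7: GAC -> P; peptide=VYP
pos 10: CUU -> A; peptide=VYPA
pos 13: GAG -> V; peptide=VYPAV
pos 16: CCC -> C; peptide=VYPAVC
pos 19: GAC -> P; peptide=VYPAVCP
pos 22: UAG -> STOP

Answer: VYPAVCP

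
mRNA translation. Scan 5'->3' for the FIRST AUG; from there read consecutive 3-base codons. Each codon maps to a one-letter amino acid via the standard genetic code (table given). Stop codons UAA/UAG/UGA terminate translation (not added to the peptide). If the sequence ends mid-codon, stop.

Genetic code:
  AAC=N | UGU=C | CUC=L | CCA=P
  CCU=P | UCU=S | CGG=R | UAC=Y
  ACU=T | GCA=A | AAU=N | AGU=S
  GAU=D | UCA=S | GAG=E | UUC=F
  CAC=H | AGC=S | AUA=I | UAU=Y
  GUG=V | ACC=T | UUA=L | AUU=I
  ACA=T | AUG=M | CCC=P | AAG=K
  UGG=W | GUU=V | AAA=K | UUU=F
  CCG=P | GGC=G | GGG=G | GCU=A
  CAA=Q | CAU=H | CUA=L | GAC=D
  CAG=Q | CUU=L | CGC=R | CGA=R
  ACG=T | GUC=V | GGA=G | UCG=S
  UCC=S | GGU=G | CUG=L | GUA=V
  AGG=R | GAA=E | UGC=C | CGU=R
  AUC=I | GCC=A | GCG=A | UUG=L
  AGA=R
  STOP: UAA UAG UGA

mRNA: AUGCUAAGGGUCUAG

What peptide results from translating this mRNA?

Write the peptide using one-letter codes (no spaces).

start AUG at pos 0
pos 0: AUG -> M; peptide=M
pos 3: CUA -> L; peptide=ML
pos 6: AGG -> R; peptide=MLR
pos 9: GUC -> V; peptide=MLRV
pos 12: UAG -> STOP

Answer: MLRV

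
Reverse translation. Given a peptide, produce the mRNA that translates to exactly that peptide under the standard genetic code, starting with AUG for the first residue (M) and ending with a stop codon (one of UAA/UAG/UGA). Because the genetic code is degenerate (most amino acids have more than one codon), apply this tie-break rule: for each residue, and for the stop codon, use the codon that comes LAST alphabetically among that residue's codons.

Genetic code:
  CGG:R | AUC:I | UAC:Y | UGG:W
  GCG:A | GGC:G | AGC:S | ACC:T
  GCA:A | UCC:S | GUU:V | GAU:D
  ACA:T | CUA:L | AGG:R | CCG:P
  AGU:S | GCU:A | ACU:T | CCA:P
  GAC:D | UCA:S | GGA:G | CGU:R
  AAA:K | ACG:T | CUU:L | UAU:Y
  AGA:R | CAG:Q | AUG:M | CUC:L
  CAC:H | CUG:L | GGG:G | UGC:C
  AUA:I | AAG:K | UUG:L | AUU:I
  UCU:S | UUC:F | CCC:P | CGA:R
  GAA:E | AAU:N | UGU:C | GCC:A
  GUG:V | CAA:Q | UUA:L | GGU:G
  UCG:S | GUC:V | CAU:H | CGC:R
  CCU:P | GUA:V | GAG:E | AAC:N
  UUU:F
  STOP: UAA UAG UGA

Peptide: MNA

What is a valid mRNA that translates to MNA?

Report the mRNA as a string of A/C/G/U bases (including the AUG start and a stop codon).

residue 1: M -> AUG (start codon)
residue 2: N codons sorted = AAC,AAU -> pick last = AAU
residue 3: A codons sorted = GCA,GCC,GCG,GCU -> pick last = GCU
terminator: stop codons sorted = UAA,UAG,UGA -> pick last = UGA

Answer: mRNA: AUGAAUGCUUGA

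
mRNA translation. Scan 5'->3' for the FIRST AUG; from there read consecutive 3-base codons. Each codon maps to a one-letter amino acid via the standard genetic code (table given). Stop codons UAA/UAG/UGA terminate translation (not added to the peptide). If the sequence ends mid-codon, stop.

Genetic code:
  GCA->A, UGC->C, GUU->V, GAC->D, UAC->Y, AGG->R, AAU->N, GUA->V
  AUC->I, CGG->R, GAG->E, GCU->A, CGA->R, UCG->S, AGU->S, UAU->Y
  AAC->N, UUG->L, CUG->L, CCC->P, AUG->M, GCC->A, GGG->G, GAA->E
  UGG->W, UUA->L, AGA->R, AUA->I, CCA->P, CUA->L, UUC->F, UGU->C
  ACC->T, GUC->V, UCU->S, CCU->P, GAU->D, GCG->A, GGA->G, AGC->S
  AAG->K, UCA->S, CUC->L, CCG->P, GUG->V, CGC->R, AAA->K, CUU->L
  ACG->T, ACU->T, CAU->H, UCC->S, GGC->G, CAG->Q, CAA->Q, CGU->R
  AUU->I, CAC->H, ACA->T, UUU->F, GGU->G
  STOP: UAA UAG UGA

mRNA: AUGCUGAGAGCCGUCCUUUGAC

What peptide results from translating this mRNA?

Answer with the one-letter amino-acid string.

start AUG at pos 0
pos 0: AUG -> M; peptide=M
pos 3: CUG -> L; peptide=ML
pos 6: AGA -> R; peptide=MLR
pos 9: GCC -> A; peptide=MLRA
pos 12: GUC -> V; peptide=MLRAV
pos 15: CUU -> L; peptide=MLRAVL
pos 18: UGA -> STOP

Answer: MLRAVL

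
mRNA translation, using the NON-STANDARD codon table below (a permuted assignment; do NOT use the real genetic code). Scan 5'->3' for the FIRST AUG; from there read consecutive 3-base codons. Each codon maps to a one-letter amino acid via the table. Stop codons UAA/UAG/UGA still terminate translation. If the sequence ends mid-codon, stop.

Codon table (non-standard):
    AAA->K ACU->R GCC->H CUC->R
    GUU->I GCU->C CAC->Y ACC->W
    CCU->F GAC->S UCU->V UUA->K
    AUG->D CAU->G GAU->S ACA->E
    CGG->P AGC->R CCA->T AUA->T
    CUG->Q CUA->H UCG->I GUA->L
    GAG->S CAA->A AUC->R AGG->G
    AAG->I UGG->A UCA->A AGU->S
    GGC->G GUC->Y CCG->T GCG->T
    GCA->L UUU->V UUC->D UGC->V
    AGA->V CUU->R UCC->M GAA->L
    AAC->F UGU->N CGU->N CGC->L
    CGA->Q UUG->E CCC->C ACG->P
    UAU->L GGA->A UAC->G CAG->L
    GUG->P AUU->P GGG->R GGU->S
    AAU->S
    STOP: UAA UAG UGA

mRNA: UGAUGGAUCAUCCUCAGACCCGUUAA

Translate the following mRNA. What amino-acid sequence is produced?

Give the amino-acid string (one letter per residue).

Answer: DSGFLWN

Derivation:
start AUG at pos 2
pos 2: AUG -> D; peptide=D
pos 5: GAU -> S; peptide=DS
pos 8: CAU -> G; peptide=DSG
pos 11: CCU -> F; peptide=DSGF
pos 14: CAG -> L; peptide=DSGFL
pos 17: ACC -> W; peptide=DSGFLW
pos 20: CGU -> N; peptide=DSGFLWN
pos 23: UAA -> STOP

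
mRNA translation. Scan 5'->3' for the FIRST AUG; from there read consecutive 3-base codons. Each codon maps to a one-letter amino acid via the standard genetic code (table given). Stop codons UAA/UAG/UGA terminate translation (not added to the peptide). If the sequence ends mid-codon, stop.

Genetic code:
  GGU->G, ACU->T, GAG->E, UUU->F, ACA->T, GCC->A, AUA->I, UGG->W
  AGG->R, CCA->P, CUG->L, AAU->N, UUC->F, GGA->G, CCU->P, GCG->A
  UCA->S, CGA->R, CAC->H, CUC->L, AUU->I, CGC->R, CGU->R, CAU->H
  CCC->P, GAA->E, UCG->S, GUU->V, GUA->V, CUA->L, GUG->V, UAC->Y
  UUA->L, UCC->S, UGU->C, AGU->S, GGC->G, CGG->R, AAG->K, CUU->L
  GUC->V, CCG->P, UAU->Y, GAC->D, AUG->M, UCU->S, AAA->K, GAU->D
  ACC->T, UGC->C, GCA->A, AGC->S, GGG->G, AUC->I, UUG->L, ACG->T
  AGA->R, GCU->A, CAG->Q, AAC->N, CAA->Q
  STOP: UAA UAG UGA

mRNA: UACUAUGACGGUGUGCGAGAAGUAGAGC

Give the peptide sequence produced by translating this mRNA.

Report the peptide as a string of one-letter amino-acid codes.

start AUG at pos 4
pos 4: AUG -> M; peptide=M
pos 7: ACG -> T; peptide=MT
pos 10: GUG -> V; peptide=MTV
pos 13: UGC -> C; peptide=MTVC
pos 16: GAG -> E; peptide=MTVCE
pos 19: AAG -> K; peptide=MTVCEK
pos 22: UAG -> STOP

Answer: MTVCEK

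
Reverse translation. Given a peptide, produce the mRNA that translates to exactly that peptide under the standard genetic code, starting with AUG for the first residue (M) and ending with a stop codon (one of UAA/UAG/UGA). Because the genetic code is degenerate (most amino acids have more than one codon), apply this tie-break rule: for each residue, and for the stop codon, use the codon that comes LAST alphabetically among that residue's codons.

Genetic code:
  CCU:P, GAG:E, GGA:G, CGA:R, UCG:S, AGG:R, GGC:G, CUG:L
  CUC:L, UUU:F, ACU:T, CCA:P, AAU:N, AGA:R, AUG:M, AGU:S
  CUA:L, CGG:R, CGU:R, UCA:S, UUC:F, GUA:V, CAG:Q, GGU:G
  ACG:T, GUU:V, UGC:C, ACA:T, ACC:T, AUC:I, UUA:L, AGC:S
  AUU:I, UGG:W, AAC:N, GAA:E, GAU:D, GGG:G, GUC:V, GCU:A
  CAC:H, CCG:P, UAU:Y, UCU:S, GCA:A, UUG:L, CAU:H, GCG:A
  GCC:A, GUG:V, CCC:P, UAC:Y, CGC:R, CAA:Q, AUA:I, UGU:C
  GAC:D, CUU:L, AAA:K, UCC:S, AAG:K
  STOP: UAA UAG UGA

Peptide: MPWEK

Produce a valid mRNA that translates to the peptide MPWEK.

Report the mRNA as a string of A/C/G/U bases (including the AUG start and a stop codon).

residue 1: M -> AUG (start codon)
residue 2: P codons sorted = CCA,CCC,CCG,CCU -> pick last = CCU
residue 3: W -> UGG (only codon)
residue 4: E codons sorted = GAA,GAG -> pick last = GAG
residue 5: K codons sorted = AAA,AAG -> pick last = AAG
terminator: stop codons sorted = UAA,UAG,UGA -> pick last = UGA

Answer: mRNA: AUGCCUUGGGAGAAGUGA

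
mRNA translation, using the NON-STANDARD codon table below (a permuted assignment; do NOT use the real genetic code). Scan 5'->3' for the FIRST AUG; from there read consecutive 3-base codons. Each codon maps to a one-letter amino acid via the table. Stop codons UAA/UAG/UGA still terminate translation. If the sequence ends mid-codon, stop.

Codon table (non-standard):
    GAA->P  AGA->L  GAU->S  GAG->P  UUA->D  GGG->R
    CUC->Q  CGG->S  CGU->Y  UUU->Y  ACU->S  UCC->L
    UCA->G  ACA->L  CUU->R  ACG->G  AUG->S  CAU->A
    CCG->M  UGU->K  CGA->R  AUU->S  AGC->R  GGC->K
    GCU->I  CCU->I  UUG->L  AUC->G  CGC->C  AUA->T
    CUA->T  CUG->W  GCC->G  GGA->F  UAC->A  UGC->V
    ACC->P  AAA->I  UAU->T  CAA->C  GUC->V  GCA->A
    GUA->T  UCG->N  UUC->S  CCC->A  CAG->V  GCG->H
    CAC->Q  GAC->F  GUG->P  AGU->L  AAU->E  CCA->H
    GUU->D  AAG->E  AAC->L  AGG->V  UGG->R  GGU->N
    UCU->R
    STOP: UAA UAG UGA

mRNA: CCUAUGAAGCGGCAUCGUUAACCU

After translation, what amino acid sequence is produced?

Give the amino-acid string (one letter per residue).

Answer: SESAY

Derivation:
start AUG at pos 3
pos 3: AUG -> S; peptide=S
pos 6: AAG -> E; peptide=SE
pos 9: CGG -> S; peptide=SES
pos 12: CAU -> A; peptide=SESA
pos 15: CGU -> Y; peptide=SESAY
pos 18: UAA -> STOP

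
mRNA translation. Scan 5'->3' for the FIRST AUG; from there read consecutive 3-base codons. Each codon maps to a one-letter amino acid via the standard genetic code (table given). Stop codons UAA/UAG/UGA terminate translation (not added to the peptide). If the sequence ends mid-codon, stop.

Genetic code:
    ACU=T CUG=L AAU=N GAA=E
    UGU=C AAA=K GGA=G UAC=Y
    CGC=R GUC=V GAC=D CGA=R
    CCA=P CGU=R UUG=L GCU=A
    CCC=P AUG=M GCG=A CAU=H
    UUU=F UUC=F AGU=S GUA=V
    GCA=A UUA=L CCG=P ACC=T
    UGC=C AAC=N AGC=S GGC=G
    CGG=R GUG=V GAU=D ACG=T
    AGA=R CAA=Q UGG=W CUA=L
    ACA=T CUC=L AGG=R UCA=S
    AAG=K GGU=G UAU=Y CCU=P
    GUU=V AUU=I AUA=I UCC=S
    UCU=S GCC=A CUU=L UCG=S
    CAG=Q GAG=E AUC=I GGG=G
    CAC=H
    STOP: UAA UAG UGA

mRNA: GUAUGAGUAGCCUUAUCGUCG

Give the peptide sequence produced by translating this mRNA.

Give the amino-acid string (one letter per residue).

Answer: MSSLIV

Derivation:
start AUG at pos 2
pos 2: AUG -> M; peptide=M
pos 5: AGU -> S; peptide=MS
pos 8: AGC -> S; peptide=MSS
pos 11: CUU -> L; peptide=MSSL
pos 14: AUC -> I; peptide=MSSLI
pos 17: GUC -> V; peptide=MSSLIV
pos 20: only 1 nt remain (<3), stop (end of mRNA)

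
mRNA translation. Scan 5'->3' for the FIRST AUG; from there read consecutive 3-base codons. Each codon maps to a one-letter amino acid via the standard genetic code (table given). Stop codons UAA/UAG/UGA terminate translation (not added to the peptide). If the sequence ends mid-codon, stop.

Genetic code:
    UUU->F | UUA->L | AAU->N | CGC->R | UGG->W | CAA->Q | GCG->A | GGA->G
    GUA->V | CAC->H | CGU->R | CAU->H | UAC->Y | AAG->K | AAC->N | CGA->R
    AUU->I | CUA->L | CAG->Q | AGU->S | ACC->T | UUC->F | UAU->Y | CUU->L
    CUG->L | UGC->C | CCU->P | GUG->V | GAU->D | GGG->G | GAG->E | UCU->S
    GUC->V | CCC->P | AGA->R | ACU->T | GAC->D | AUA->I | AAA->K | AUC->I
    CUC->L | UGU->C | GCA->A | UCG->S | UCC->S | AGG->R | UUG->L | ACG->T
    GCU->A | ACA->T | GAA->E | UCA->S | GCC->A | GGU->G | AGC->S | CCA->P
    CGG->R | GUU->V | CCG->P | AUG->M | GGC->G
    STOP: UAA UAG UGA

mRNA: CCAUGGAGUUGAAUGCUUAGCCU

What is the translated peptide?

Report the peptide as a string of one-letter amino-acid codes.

start AUG at pos 2
pos 2: AUG -> M; peptide=M
pos 5: GAG -> E; peptide=ME
pos 8: UUG -> L; peptide=MEL
pos 11: AAU -> N; peptide=MELN
pos 14: GCU -> A; peptide=MELNA
pos 17: UAG -> STOP

Answer: MELNA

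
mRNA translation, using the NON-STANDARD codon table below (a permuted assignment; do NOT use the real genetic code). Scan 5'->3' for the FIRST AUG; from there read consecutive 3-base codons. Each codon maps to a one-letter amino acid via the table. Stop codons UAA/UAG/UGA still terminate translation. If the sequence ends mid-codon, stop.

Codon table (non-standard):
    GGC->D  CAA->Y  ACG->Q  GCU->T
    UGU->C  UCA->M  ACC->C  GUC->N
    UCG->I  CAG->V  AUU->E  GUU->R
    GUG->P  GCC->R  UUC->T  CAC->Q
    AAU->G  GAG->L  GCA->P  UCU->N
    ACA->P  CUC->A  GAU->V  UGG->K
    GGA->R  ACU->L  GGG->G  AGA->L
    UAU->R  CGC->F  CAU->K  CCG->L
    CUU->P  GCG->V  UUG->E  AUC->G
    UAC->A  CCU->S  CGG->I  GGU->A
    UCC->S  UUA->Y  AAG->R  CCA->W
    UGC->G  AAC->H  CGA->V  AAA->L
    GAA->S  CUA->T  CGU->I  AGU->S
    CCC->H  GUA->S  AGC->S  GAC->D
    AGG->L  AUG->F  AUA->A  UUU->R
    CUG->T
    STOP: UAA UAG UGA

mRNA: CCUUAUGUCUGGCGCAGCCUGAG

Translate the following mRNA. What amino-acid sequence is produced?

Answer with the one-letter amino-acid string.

start AUG at pos 4
pos 4: AUG -> F; peptide=F
pos 7: UCU -> N; peptide=FN
pos 10: GGC -> D; peptide=FND
pos 13: GCA -> P; peptide=FNDP
pos 16: GCC -> R; peptide=FNDPR
pos 19: UGA -> STOP

Answer: FNDPR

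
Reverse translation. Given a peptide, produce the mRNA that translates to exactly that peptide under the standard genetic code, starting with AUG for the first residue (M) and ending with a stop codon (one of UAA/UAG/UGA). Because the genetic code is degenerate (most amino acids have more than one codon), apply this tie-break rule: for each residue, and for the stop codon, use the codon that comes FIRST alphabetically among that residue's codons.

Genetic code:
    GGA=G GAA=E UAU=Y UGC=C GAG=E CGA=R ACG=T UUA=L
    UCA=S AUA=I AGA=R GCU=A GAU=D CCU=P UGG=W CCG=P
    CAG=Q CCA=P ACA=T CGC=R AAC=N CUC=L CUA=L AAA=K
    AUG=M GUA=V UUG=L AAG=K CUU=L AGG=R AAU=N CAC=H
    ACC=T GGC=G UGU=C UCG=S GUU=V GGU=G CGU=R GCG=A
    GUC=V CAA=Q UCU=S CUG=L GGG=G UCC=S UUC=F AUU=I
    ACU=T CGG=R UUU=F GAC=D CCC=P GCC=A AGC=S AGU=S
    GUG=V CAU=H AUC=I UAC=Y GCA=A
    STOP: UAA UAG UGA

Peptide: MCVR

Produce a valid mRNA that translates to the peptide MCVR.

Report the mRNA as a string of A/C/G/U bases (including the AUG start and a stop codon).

Answer: mRNA: AUGUGCGUAAGAUAA

Derivation:
residue 1: M -> AUG (start codon)
residue 2: C codons sorted = UGC,UGU -> pick first = UGC
residue 3: V codons sorted = GUA,GUC,GUG,GUU -> pick first = GUA
residue 4: R codons sorted = AGA,AGG,CGA,CGC,CGG,CGU -> pick first = AGA
terminator: stop codons sorted = UAA,UAG,UGA -> pick first = UAA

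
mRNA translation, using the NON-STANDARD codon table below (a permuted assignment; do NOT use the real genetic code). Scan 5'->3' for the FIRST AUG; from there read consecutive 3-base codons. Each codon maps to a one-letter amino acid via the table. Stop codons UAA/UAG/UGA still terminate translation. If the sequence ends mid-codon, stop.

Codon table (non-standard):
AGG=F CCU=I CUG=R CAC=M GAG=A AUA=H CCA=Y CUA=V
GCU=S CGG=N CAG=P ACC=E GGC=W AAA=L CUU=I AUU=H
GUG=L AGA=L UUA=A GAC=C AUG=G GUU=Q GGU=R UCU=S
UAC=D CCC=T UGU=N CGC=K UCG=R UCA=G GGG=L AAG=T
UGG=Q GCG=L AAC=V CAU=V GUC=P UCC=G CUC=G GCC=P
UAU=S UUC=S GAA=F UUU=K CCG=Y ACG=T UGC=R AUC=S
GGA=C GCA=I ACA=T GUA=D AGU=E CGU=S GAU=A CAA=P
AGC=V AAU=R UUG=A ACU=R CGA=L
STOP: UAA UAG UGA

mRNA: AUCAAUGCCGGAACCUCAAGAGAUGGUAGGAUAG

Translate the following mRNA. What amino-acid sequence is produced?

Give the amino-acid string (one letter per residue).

Answer: GYFIPAGDC

Derivation:
start AUG at pos 4
pos 4: AUG -> G; peptide=G
pos 7: CCG -> Y; peptide=GY
pos 10: GAA -> F; peptide=GYF
pos 13: CCU -> I; peptide=GYFI
pos 16: CAA -> P; peptide=GYFIP
pos 19: GAG -> A; peptide=GYFIPA
pos 22: AUG -> G; peptide=GYFIPAG
pos 25: GUA -> D; peptide=GYFIPAGD
pos 28: GGA -> C; peptide=GYFIPAGDC
pos 31: UAG -> STOP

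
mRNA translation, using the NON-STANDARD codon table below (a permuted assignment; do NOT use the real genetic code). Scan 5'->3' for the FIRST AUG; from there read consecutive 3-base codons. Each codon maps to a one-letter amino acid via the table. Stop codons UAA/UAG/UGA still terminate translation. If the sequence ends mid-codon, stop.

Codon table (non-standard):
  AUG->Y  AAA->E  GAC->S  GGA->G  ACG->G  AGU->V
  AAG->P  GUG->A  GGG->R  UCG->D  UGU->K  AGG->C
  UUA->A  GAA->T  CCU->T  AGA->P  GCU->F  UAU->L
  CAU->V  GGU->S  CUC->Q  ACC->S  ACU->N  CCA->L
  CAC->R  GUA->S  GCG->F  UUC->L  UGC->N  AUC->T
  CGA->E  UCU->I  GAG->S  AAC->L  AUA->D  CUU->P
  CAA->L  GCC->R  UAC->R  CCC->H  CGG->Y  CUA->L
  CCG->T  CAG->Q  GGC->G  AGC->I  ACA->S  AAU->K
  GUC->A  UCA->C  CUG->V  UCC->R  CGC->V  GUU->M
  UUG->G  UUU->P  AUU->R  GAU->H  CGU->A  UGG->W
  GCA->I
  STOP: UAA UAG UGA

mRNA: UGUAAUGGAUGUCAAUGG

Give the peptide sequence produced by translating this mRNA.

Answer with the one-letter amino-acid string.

Answer: YHAK

Derivation:
start AUG at pos 4
pos 4: AUG -> Y; peptide=Y
pos 7: GAU -> H; peptide=YH
pos 10: GUC -> A; peptide=YHA
pos 13: AAU -> K; peptide=YHAK
pos 16: only 2 nt remain (<3), stop (end of mRNA)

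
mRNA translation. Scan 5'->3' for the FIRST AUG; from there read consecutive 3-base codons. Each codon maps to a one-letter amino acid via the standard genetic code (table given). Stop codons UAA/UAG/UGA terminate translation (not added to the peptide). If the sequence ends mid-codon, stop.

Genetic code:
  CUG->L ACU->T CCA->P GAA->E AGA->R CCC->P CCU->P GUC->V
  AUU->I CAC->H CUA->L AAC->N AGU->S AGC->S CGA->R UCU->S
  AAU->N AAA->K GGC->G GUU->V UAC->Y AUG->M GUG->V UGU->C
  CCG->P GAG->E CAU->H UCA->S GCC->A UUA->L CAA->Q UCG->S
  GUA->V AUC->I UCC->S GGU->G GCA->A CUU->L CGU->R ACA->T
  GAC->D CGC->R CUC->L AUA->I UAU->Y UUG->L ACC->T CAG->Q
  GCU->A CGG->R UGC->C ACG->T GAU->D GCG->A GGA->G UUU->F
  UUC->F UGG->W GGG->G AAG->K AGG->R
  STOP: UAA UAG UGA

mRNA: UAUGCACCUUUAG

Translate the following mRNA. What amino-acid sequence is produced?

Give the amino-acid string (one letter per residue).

start AUG at pos 1
pos 1: AUG -> M; peptide=M
pos 4: CAC -> H; peptide=MH
pos 7: CUU -> L; peptide=MHL
pos 10: UAG -> STOP

Answer: MHL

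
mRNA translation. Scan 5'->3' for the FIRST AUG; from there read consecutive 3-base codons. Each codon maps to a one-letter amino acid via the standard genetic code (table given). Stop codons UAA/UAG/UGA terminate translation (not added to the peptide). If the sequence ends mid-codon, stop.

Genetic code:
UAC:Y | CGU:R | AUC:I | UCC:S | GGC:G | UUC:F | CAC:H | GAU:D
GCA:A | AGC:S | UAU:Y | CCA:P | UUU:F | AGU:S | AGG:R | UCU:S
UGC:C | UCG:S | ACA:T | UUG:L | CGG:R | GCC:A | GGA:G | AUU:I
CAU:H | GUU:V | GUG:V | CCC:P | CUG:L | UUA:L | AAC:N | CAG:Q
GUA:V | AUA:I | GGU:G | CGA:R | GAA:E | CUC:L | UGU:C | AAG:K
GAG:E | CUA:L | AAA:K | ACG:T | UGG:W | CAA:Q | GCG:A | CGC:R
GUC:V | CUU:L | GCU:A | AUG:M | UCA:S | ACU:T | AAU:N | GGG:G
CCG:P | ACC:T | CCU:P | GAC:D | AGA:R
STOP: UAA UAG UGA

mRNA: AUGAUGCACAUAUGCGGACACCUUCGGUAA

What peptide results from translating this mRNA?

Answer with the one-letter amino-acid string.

start AUG at pos 0
pos 0: AUG -> M; peptide=M
pos 3: AUG -> M; peptide=MM
pos 6: CAC -> H; peptide=MMH
pos 9: AUA -> I; peptide=MMHI
pos 12: UGC -> C; peptide=MMHIC
pos 15: GGA -> G; peptide=MMHICG
pos 18: CAC -> H; peptide=MMHICGH
pos 21: CUU -> L; peptide=MMHICGHL
pos 24: CGG -> R; peptide=MMHICGHLR
pos 27: UAA -> STOP

Answer: MMHICGHLR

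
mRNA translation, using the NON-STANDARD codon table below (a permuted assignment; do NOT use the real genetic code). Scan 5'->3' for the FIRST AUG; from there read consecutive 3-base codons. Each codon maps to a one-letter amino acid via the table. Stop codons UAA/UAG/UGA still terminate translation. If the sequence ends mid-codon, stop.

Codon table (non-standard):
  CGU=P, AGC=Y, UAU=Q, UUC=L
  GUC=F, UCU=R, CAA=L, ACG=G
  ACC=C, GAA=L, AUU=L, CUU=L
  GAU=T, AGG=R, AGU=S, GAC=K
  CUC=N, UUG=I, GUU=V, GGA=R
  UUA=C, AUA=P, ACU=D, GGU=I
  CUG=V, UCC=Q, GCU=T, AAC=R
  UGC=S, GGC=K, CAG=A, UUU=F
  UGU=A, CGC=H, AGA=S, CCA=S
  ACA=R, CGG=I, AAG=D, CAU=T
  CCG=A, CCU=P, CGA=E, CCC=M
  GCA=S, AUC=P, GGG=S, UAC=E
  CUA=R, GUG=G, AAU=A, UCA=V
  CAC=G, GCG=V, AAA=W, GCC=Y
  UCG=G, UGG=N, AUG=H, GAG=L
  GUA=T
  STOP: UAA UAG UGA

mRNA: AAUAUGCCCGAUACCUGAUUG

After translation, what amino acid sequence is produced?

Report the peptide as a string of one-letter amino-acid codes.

start AUG at pos 3
pos 3: AUG -> H; peptide=H
pos 6: CCC -> M; peptide=HM
pos 9: GAU -> T; peptide=HMT
pos 12: ACC -> C; peptide=HMTC
pos 15: UGA -> STOP

Answer: HMTC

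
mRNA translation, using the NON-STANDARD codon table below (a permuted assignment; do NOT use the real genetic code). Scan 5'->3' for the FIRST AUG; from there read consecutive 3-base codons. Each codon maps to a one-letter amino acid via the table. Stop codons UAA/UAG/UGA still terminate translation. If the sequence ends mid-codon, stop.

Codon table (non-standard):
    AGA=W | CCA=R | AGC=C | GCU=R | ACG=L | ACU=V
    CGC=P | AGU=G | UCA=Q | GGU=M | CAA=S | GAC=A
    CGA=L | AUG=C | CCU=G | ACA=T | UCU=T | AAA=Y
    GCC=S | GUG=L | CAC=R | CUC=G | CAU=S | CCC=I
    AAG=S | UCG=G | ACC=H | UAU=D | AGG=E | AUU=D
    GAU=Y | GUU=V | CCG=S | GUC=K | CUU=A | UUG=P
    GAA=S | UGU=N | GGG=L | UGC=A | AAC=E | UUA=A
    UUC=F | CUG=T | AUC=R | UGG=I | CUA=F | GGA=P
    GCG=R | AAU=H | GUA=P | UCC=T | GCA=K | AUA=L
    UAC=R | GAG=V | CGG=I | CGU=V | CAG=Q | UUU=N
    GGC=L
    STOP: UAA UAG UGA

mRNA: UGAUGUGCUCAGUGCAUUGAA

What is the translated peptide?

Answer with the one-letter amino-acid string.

Answer: CAQLS

Derivation:
start AUG at pos 2
pos 2: AUG -> C; peptide=C
pos 5: UGC -> A; peptide=CA
pos 8: UCA -> Q; peptide=CAQ
pos 11: GUG -> L; peptide=CAQL
pos 14: CAU -> S; peptide=CAQLS
pos 17: UGA -> STOP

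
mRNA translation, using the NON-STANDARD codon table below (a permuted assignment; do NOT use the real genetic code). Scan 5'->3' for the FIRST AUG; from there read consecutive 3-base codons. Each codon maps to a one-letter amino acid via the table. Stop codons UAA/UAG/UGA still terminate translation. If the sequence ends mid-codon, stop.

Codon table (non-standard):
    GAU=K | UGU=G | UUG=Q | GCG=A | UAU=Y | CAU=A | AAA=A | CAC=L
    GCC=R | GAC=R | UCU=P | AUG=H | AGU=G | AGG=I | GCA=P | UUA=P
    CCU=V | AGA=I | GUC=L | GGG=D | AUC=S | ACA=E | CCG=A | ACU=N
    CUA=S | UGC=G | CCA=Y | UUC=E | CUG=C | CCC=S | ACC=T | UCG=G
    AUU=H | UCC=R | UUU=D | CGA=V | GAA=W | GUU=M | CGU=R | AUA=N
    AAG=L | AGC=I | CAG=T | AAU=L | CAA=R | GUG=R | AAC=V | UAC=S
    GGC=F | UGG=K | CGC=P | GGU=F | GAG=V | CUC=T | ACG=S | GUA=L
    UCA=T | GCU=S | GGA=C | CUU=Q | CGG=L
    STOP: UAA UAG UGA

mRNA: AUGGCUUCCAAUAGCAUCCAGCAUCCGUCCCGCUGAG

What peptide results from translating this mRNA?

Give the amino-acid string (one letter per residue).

start AUG at pos 0
pos 0: AUG -> H; peptide=H
pos 3: GCU -> S; peptide=HS
pos 6: UCC -> R; peptide=HSR
pos 9: AAU -> L; peptide=HSRL
pos 12: AGC -> I; peptide=HSRLI
pos 15: AUC -> S; peptide=HSRLIS
pos 18: CAG -> T; peptide=HSRLIST
pos 21: CAU -> A; peptide=HSRLISTA
pos 24: CCG -> A; peptide=HSRLISTAA
pos 27: UCC -> R; peptide=HSRLISTAAR
pos 30: CGC -> P; peptide=HSRLISTAARP
pos 33: UGA -> STOP

Answer: HSRLISTAARP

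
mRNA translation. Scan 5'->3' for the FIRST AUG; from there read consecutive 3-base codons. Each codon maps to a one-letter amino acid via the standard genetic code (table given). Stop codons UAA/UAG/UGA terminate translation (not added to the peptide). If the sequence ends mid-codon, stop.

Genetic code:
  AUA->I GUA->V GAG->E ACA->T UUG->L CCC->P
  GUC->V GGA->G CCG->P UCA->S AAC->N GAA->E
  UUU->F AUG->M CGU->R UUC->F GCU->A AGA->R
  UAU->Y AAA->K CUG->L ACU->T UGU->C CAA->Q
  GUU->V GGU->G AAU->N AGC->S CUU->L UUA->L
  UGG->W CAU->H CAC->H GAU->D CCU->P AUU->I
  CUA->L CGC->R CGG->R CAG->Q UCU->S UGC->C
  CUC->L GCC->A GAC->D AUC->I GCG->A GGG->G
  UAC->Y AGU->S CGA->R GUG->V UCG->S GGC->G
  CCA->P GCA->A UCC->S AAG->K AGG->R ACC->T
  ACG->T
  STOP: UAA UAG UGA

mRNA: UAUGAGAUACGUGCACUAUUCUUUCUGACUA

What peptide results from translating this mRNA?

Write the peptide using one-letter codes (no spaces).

Answer: MRYVHYSF

Derivation:
start AUG at pos 1
pos 1: AUG -> M; peptide=M
pos 4: AGA -> R; peptide=MR
pos 7: UAC -> Y; peptide=MRY
pos 10: GUG -> V; peptide=MRYV
pos 13: CAC -> H; peptide=MRYVH
pos 16: UAU -> Y; peptide=MRYVHY
pos 19: UCU -> S; peptide=MRYVHYS
pos 22: UUC -> F; peptide=MRYVHYSF
pos 25: UGA -> STOP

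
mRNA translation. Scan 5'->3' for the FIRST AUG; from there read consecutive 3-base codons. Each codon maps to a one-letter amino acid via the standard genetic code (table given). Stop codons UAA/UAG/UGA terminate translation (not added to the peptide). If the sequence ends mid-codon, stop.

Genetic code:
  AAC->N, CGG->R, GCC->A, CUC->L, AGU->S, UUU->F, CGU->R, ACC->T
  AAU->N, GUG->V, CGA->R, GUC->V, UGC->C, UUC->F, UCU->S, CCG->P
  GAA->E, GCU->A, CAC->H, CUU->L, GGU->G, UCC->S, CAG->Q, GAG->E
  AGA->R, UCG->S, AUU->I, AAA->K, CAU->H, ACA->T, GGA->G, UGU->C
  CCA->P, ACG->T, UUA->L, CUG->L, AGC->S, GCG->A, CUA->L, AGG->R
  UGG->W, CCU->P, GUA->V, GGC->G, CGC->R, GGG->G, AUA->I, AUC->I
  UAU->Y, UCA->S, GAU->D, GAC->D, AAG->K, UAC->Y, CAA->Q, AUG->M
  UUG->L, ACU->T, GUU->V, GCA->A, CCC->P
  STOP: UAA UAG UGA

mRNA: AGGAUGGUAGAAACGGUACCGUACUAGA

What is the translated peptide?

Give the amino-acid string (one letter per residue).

start AUG at pos 3
pos 3: AUG -> M; peptide=M
pos 6: GUA -> V; peptide=MV
pos 9: GAA -> E; peptide=MVE
pos 12: ACG -> T; peptide=MVET
pos 15: GUA -> V; peptide=MVETV
pos 18: CCG -> P; peptide=MVETVP
pos 21: UAC -> Y; peptide=MVETVPY
pos 24: UAG -> STOP

Answer: MVETVPY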